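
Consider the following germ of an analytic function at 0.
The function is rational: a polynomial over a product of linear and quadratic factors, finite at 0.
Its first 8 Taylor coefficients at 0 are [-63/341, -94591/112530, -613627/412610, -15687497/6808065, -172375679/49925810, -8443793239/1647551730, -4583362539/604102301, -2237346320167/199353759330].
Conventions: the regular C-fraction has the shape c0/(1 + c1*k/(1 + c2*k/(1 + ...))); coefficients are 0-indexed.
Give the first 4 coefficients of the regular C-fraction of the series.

The regular C-fraction coefficients are [-63/341, -13513/2970, 10145069/3648510, -1890/13513].

Taylor coefficients (read off): a_0 = -63/341, a_1 = -94591/112530, a_2 = -613627/412610, a_3 = -15687497/6808065.
c0 = a_0 = -63/341. Peel one level at a time: if S = 1 + c*k/S' with S'(0) = 1, then c is the k-coefficient of S and S' = c*k/(S - 1).
S_1 = c0/f = 1 + (-13513/2970)*k + (922279/72900)*k^2 + ...; c1 = -13513/2970.
S_2 = c1*k/(S_1 - 1) = 1 + (10145069/3648510)*k + (71015483/182601169)*k^2 + ...; c2 = 10145069/3648510.
S_3 = c2*k/(S_2 - 1) = 1 + (-1890/13513)*k + ...; c3 = -1890/13513.


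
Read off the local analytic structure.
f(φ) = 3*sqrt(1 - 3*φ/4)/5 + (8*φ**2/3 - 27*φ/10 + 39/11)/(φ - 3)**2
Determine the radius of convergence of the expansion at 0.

The radius of convergence is 4/3.

Denominator factor (φ - 3)^2: pole of order 2 at 3, modulus 3.
Branch term (3/5)*sqrt(1 - φ/(4/3)): its argument vanishes at φ = 4/3, a square-root branch point, modulus 4/3.
The radius of convergence is the smallest modulus among the singular points: 4/3.


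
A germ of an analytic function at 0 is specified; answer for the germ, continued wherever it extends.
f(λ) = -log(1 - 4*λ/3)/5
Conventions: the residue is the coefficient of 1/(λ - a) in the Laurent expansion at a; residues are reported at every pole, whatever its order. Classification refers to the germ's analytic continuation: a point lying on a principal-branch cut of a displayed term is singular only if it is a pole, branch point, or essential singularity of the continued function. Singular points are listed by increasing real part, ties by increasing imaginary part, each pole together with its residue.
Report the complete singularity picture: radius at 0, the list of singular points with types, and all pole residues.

Branch term (-1/5)*log(1 - λ/(3/4)): its argument vanishes at λ = 3/4, a logarithmic branch point, modulus 3/4.
The radius of convergence is the smallest modulus among the singular points: 3/4.

Radius of convergence at 0: 3/4.
At 3/4: a logarithmic branch point.


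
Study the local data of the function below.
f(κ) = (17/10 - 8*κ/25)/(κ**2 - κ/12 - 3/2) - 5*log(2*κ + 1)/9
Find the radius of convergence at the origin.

Denominator factor (κ**2 - κ/12 - 3/2): discriminant 865/144, real irrational roots 1/24 + (1/24)*sqrt(865) and 1/24 - (1/24)*sqrt(865); poles of order 1, moduli 1/24 + (1/24)*sqrt(865) and -1/24 + (1/24)*sqrt(865).
Branch term (-5/9)*log(1 - κ/(-1/2)): its argument vanishes at κ = -1/2, a logarithmic branch point, modulus 1/2.
The radius of convergence is the smallest modulus among the singular points: 1/2.

The radius of convergence is 1/2.


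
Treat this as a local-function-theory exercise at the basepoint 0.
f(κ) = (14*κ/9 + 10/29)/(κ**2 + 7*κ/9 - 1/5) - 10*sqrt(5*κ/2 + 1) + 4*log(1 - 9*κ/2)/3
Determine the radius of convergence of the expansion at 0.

The radius of convergence is -7/18 + (1/90)*sqrt(2845).

Denominator factor (κ**2 + 7*κ/9 - 1/5): discriminant 569/405, real irrational roots -7/18 + (1/90)*sqrt(2845) and -7/18 - (1/90)*sqrt(2845); poles of order 1, moduli -7/18 + (1/90)*sqrt(2845) and 7/18 + (1/90)*sqrt(2845).
Branch term (4/3)*log(1 - κ/(2/9)): its argument vanishes at κ = 2/9, a logarithmic branch point, modulus 2/9.
Branch term (-10)*sqrt(1 - κ/(-2/5)): its argument vanishes at κ = -2/5, a square-root branch point, modulus 2/5.
The radius of convergence is the smallest modulus among the singular points: -7/18 + (1/90)*sqrt(2845).


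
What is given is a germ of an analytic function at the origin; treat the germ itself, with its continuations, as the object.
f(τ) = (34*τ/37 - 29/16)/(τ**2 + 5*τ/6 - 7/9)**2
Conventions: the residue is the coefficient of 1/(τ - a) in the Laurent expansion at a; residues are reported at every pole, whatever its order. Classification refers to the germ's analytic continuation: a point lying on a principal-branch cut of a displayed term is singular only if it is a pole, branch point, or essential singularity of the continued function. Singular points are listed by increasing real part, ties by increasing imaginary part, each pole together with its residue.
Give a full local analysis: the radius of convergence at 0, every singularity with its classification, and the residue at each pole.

Denominator factor (τ**2 + 5*τ/6 - 7/9)^2: discriminant 137/36, real irrational roots -5/12 + (1/12)*sqrt(137) and -5/12 - (1/12)*sqrt(137); poles of order 2, moduli -5/12 + (1/12)*sqrt(137) and 5/12 + (1/12)*sqrt(137).
The radius of convergence is the smallest modulus among the singular points: -5/12 + (1/12)*sqrt(137).
The factor τ**2 + 5*τ/6 - 7/9 splits as (τ - a)(τ - a') with a = -5/12 - (1/12)*sqrt(137), a' = -5/12 + (1/12)*sqrt(137). At the order-2 pole a set g(τ) = (τ - a)^2*f(τ) = [34*τ/37 - 29/16] / (τ - a')^2.
Order-2 pole: residue = g'(a); g'(-5/12 - (1/12)*sqrt(137)) = -(35091/694453)*sqrt(137), so the residue is -(35091/694453)*sqrt(137).
The factor τ**2 + 5*τ/6 - 7/9 splits as (τ - a)(τ - a') with a = -5/12 + (1/12)*sqrt(137), a' = -5/12 - (1/12)*sqrt(137). At the order-2 pole a set g(τ) = (τ - a)^2*f(τ) = [34*τ/37 - 29/16] / (τ - a')^2.
Order-2 pole: residue = g'(a); g'(-5/12 + (1/12)*sqrt(137)) = (35091/694453)*sqrt(137), so the residue is (35091/694453)*sqrt(137).
List the singular points by increasing real part (a conjugate pair: the negative imaginary part first).

Radius of convergence at 0: -5/12 + (1/12)*sqrt(137).
At -5/12 - (1/12)*sqrt(137): a pole of order 2; residue -(35091/694453)*sqrt(137).
At -5/12 + (1/12)*sqrt(137): a pole of order 2; residue (35091/694453)*sqrt(137).


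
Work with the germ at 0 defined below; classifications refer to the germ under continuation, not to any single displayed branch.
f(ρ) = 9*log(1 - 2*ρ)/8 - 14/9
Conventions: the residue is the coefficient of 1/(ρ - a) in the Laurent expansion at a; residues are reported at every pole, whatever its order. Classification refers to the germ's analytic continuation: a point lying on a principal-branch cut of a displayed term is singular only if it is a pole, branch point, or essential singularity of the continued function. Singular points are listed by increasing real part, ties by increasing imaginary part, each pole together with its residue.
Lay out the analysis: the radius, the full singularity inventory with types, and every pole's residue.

Radius of convergence at 0: 1/2.
At 1/2: a logarithmic branch point.

Branch term (9/8)*log(1 - ρ/(1/2)): its argument vanishes at ρ = 1/2, a logarithmic branch point, modulus 1/2.
The radius of convergence is the smallest modulus among the singular points: 1/2.


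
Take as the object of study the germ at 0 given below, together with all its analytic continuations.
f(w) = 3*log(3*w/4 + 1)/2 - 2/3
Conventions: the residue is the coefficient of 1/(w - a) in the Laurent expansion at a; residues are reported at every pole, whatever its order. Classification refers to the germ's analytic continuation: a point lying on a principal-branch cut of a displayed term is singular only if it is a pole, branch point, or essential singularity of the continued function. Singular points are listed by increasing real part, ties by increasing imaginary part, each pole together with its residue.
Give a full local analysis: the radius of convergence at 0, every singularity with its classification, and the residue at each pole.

Branch term (3/2)*log(1 - w/(-4/3)): its argument vanishes at w = -4/3, a logarithmic branch point, modulus 4/3.
The radius of convergence is the smallest modulus among the singular points: 4/3.

Radius of convergence at 0: 4/3.
At -4/3: a logarithmic branch point.


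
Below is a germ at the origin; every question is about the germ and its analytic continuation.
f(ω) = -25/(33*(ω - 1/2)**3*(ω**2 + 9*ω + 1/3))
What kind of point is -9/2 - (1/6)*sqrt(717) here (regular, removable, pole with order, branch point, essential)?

The point is a pole of order 1.

The denominator factor ω**2 + 9*ω + 1/3 vanishes at -9/2 - (1/6)*sqrt(717) and appears to the power 1; the numerator there equals -25/33, nonzero, and no other factor vanishes.
Hence a pole whose order is the multiplicity, 1.


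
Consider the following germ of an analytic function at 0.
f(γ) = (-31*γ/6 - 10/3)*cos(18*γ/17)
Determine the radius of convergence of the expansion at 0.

The radius of convergence is infinite.

The factor cos(18*γ/17) is entire and contributes no finite singular point.
The polynomial part has no poles.
No finite singular points: the Taylor series at 0 converges everywhere.


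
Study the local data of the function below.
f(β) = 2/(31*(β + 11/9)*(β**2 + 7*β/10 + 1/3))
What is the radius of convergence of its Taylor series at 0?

The radius of convergence is (1/3)*sqrt(3).

Denominator factor (β + 11/9): pole of order 1 at -11/9, modulus 11/9.
Denominator factor (β**2 + 7*β/10 + 1/3): discriminant -253/300, complex-conjugate roots (-7/20) + ((1/60)*sqrt(759))*i and (-7/20) - ((1/60)*sqrt(759))*i; poles of order 1, moduli (1/3)*sqrt(3) and (1/3)*sqrt(3).
The radius of convergence is the smallest modulus among the singular points: (1/3)*sqrt(3).


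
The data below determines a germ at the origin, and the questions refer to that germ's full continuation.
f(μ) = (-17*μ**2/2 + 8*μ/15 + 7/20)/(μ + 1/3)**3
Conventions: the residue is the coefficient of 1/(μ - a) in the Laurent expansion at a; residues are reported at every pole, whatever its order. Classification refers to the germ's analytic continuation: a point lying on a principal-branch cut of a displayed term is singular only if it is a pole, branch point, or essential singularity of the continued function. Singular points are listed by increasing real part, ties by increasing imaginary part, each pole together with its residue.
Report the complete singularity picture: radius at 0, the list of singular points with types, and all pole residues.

Denominator factor (μ + 1/3)^3: pole of order 3 at -1/3, modulus 1/3.
The radius of convergence is the smallest modulus among the singular points: 1/3.
At the order-3 pole -1/3 set g(μ) = (μ - (-1/3))^3*f(μ) = -17*μ**2/2 + 8*μ/15 + 7/20.
Order-3 pole: residue = g''(a)/2; g''(-1/3) = -17, so the residue is -17/2.

Radius of convergence at 0: 1/3.
At -1/3: a pole of order 3; residue -17/2.


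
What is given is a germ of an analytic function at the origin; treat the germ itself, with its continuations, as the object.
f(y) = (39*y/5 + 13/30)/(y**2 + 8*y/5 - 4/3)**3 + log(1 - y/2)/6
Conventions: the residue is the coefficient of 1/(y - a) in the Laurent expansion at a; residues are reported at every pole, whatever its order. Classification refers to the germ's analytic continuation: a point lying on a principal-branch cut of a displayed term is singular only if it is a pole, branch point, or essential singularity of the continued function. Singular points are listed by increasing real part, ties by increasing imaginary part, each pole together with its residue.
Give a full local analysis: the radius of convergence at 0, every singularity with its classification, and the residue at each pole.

Denominator factor (y**2 + 8*y/5 - 4/3)^3: discriminant 592/75, real irrational roots -4/5 + (2/15)*sqrt(111) and -4/5 - (2/15)*sqrt(111); poles of order 3, moduli -4/5 + (2/15)*sqrt(111) and 4/5 + (2/15)*sqrt(111).
Branch term (1/6)*log(1 - y/(2)): its argument vanishes at y = 2, a logarithmic branch point, modulus 2.
The radius of convergence is the smallest modulus among the singular points: -4/5 + (2/15)*sqrt(111).
The branch term is analytic at -4/5 - (2/15)*sqrt(111) and contributes nothing to the residue; only the rational part matters.
The factor y**2 + 8*y/5 - 4/3 splits as (y - a)(y - a') with a = -4/5 - (2/15)*sqrt(111), a' = -4/5 + (2/15)*sqrt(111). At the order-3 pole a set g(y) = (y - a)^3*(rational part) = [39*y/5 + 13/30] / (y - a')^3.
Order-3 pole: residue = g''(a)/2; g''(-4/5 - (2/15)*sqrt(111)) = (979875/25934336)*sqrt(111), so the residue is (979875/51868672)*sqrt(111).
The branch term is analytic at -4/5 + (2/15)*sqrt(111) and contributes nothing to the residue; only the rational part matters.
The factor y**2 + 8*y/5 - 4/3 splits as (y - a)(y - a') with a = -4/5 + (2/15)*sqrt(111), a' = -4/5 - (2/15)*sqrt(111). At the order-3 pole a set g(y) = (y - a)^3*(rational part) = [39*y/5 + 13/30] / (y - a')^3.
Order-3 pole: residue = g''(a)/2; g''(-4/5 + (2/15)*sqrt(111)) = -(979875/25934336)*sqrt(111), so the residue is -(979875/51868672)*sqrt(111).
List the singular points by increasing real part (a conjugate pair: the negative imaginary part first).

Radius of convergence at 0: -4/5 + (2/15)*sqrt(111).
At -4/5 - (2/15)*sqrt(111): a pole of order 3; residue (979875/51868672)*sqrt(111).
At -4/5 + (2/15)*sqrt(111): a pole of order 3; residue -(979875/51868672)*sqrt(111).
At 2: a logarithmic branch point.


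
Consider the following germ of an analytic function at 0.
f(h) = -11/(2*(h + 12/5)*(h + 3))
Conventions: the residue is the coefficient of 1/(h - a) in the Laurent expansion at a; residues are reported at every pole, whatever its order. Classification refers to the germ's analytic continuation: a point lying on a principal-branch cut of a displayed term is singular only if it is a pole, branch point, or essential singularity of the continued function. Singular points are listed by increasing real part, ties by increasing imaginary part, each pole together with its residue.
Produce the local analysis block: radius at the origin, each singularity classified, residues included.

Denominator factor (h + 3): pole of order 1 at -3, modulus 3.
Denominator factor (h + 12/5): pole of order 1 at -12/5, modulus 12/5.
The radius of convergence is the smallest modulus among the singular points: 12/5.
At the order-1 pole -3 set g(h) = (h - (-3))*f(h) = -11/(2*(h + 12/5)).
Simple pole: residue = g(a) at a = -3, which is 55/6.
At the order-1 pole -12/5 set g(h) = (h - (-12/5))*f(h) = -11/(2*(h + 3)).
Simple pole: residue = g(a) at a = -12/5, which is -55/6.
List the singular points by increasing real part (a conjugate pair: the negative imaginary part first).

Radius of convergence at 0: 12/5.
At -3: a pole of order 1; residue 55/6.
At -12/5: a pole of order 1; residue -55/6.


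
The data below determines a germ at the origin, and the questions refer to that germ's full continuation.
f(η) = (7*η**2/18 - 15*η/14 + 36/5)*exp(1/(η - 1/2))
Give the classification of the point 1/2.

The exponent 1/(η - (1/2)) has a pole at 1/2, so exp(1/(η - (1/2))) takes every nonzero value near it: an essential singularity (not a pole of any order).

The point is an essential singularity.


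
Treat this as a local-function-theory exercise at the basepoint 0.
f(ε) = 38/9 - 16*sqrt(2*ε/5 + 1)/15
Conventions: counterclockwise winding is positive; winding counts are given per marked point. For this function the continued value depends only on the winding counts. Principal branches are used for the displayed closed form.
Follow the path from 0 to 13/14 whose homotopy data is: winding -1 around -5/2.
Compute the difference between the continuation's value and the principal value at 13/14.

The rational part is single-valued and drops out of the difference; each branch term changes only by its own monodromy.
(-16/15)*sqrt(1 - ε/(-5/2)): winding -1 is odd, the square root flips sign, contributing -2*(-16/15)*sqrt(1 - (13/14)/(-5/2)) = -2*(-16/15)*sqrt(48/35) = (128/525)*sqrt(105).
Summing the contributions at ε = 13/14 gives (128/525)*sqrt(105).

Continued minus principal equals (128/525)*sqrt(105).


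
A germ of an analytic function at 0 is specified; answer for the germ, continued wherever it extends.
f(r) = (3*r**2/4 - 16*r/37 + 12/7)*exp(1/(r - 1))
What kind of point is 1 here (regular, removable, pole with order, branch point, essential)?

The exponent 1/(r - (1)) has a pole at 1, so exp(1/(r - (1))) takes every nonzero value near it: an essential singularity (not a pole of any order).

The point is an essential singularity.


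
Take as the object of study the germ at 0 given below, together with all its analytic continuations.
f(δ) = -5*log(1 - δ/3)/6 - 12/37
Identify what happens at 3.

The point is a logarithmic branch point.

The term (-5/6)*log(1 - δ/(3)) has argument 1 - 3/(3) = 0 at 3: a logarithmic (infinitely-sheeted) branch point; the remaining terms are analytic or single-valued there.


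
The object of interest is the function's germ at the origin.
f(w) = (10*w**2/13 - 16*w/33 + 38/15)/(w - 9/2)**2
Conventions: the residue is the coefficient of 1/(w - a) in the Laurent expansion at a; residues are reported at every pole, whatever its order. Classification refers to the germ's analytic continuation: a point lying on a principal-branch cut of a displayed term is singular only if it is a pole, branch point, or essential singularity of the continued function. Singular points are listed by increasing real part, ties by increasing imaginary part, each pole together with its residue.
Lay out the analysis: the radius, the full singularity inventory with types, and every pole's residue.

Denominator factor (w - 9/2)^2: pole of order 2 at 9/2, modulus 9/2.
The radius of convergence is the smallest modulus among the singular points: 9/2.
At the order-2 pole 9/2 set g(w) = (w - (9/2))^2*f(w) = 10*w**2/13 - 16*w/33 + 38/15.
Order-2 pole: residue = g'(a); g'(9/2) = 2762/429, so the residue is 2762/429.

Radius of convergence at 0: 9/2.
At 9/2: a pole of order 2; residue 2762/429.


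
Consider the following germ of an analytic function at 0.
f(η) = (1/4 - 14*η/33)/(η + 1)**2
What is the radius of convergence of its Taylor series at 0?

Denominator factor (η + 1)^2: pole of order 2 at -1, modulus 1.
The radius of convergence is the smallest modulus among the singular points: 1.

The radius of convergence is 1.


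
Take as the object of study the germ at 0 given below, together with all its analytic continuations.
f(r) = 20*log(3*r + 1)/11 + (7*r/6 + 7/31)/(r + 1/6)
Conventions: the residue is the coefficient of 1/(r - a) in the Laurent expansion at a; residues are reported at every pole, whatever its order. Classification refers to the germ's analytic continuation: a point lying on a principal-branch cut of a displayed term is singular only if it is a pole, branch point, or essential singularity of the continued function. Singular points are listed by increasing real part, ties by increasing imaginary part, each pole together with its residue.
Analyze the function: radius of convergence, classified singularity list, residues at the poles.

Denominator factor (r + 1/6): pole of order 1 at -1/6, modulus 1/6.
Branch term (20/11)*log(1 - r/(-1/3)): its argument vanishes at r = -1/3, a logarithmic branch point, modulus 1/3.
The radius of convergence is the smallest modulus among the singular points: 1/6.
The branch term is analytic at -1/6 and contributes nothing to the residue; only the rational part matters.
At the order-1 pole -1/6 set g(r) = (r - (-1/6))*(rational part) = 7*r/6 + 7/31.
Simple pole: residue = g(a) at a = -1/6, which is 35/1116.
List the singular points by increasing real part (a conjugate pair: the negative imaginary part first).

Radius of convergence at 0: 1/6.
At -1/3: a logarithmic branch point.
At -1/6: a pole of order 1; residue 35/1116.


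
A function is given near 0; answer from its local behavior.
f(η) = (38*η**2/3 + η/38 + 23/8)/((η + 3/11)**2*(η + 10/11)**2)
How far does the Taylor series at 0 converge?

Denominator factor (η + 3/11)^2: pole of order 2 at -3/11, modulus 3/11.
Denominator factor (η + 10/11)^2: pole of order 2 at -10/11, modulus 10/11.
The radius of convergence is the smallest modulus among the singular points: 3/11.

The radius of convergence is 3/11.


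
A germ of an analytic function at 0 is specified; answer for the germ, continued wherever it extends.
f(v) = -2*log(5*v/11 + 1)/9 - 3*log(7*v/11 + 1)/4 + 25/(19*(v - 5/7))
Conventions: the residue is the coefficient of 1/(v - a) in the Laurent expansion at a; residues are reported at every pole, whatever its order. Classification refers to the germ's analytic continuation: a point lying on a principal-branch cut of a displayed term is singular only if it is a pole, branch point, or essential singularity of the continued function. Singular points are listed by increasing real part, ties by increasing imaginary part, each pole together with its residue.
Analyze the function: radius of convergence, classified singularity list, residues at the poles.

Denominator factor (v - 5/7): pole of order 1 at 5/7, modulus 5/7.
Branch term (-2/9)*log(1 - v/(-11/5)): its argument vanishes at v = -11/5, a logarithmic branch point, modulus 11/5.
Branch term (-3/4)*log(1 - v/(-11/7)): its argument vanishes at v = -11/7, a logarithmic branch point, modulus 11/7.
The radius of convergence is the smallest modulus among the singular points: 5/7.
The branch terms are analytic at 5/7 and contribute nothing to the residue; only the rational part matters.
At the order-1 pole 5/7 set g(v) = (v - (5/7))*(rational part) = 25/19.
Simple pole: residue = g(a) at a = 5/7, which is 25/19.
List the singular points by increasing real part (a conjugate pair: the negative imaginary part first).

Radius of convergence at 0: 5/7.
At -11/5: a logarithmic branch point.
At -11/7: a logarithmic branch point.
At 5/7: a pole of order 1; residue 25/19.


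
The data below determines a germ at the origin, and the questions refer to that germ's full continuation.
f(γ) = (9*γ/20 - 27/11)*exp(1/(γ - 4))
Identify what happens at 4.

The point is an essential singularity.

The exponent 1/(γ - (4)) has a pole at 4, so exp(1/(γ - (4))) takes every nonzero value near it: an essential singularity (not a pole of any order).


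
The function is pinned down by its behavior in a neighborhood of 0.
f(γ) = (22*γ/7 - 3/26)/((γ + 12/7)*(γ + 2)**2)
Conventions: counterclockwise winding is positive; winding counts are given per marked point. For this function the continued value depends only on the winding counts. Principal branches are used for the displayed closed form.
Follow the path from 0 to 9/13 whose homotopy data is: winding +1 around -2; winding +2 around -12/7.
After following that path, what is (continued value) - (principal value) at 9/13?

The function is rational, hence single-valued: continuing it around any pole returns the same value, so the difference is 0.

Continued minus principal equals 0.


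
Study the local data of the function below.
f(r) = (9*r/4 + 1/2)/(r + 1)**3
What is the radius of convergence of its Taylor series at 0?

The radius of convergence is 1.

Denominator factor (r + 1)^3: pole of order 3 at -1, modulus 1.
The radius of convergence is the smallest modulus among the singular points: 1.


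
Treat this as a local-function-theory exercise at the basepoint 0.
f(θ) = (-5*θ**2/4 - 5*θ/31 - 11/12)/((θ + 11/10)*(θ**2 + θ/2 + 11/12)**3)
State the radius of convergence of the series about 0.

Denominator factor (θ + 11/10): pole of order 1 at -11/10, modulus 11/10.
Denominator factor (θ**2 + θ/2 + 11/12)^3: discriminant -41/12, complex-conjugate roots (-1/4) + ((1/12)*sqrt(123))*i and (-1/4) - ((1/12)*sqrt(123))*i; poles of order 3, moduli (1/6)*sqrt(33) and (1/6)*sqrt(33).
The radius of convergence is the smallest modulus among the singular points: (1/6)*sqrt(33).

The radius of convergence is (1/6)*sqrt(33).


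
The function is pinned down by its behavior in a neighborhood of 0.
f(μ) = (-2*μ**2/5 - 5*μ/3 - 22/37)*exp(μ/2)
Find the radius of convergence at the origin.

The radius of convergence is infinite.

The factor exp(μ/2) is entire and contributes no finite singular point.
The polynomial part has no poles.
No finite singular points: the Taylor series at 0 converges everywhere.


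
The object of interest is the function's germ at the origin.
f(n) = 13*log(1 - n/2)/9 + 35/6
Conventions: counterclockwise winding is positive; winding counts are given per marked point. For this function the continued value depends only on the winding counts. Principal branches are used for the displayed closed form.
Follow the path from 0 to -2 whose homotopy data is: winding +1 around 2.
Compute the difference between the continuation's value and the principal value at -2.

Continued minus principal equals (26/9)*pi*i.

The rational part is single-valued and drops out of the difference; each branch term changes only by its own monodromy.
(13/9)*log(1 - n/(2)): each positive loop around 2 adds 2*pi*i to the log, so winding +1 contributes (13/9)*(1)*2*pi*i = (26/9)*pi*i.
Summing the contributions at n = -2 gives (26/9)*pi*i.


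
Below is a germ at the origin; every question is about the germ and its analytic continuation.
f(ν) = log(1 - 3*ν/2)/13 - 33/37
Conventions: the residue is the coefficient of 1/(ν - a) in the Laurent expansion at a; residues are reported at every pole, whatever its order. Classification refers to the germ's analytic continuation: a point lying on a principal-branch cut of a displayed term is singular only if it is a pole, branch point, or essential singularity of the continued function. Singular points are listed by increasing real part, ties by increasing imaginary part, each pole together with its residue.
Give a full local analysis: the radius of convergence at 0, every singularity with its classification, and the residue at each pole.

Branch term (1/13)*log(1 - ν/(2/3)): its argument vanishes at ν = 2/3, a logarithmic branch point, modulus 2/3.
The radius of convergence is the smallest modulus among the singular points: 2/3.

Radius of convergence at 0: 2/3.
At 2/3: a logarithmic branch point.


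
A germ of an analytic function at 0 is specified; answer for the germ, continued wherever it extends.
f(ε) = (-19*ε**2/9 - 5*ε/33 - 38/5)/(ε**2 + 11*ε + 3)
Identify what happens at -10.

The point is a regular point.

Denominator factors: ε**2 + 11*ε + 3 = -7 at ε = -10 — none vanishes.
So the germ continues analytically to -10.


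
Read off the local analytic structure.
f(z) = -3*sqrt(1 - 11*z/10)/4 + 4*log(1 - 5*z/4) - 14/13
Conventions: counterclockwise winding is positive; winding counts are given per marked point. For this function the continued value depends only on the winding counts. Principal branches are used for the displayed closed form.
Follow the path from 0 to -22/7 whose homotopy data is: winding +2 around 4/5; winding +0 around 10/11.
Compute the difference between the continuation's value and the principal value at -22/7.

Continued minus principal equals (16)*pi*i.

The rational part is single-valued and drops out of the difference; each branch term changes only by its own monodromy.
(4)*log(1 - z/(4/5)): each positive loop around 4/5 adds 2*pi*i to the log, so winding +2 contributes (4)*(2)*2*pi*i = (16)*pi*i.
(-3/4)*sqrt(1 - z/(10/11)): winding +0 is even, the square root returns to the same sheet, contribution 0.
Summing the contributions at z = -22/7 gives (16)*pi*i.


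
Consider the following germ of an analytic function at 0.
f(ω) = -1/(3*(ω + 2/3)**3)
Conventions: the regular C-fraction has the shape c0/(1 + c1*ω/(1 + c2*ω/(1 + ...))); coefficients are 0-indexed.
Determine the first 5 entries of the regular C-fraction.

The regular C-fraction coefficients are [-9/8, 9/2, -3/2, 1, -1/4].

Taylor coefficients (expand at 0): a_0 = -9/8, a_1 = 81/16, a_2 = -243/16, a_3 = 1215/32, a_4 = -10935/128.
c0 = a_0 = -9/8. Peel one level at a time: if S = 1 + c*ω/S' with S'(0) = 1, then c is the ω-coefficient of S and S' = c*ω/(S - 1).
S_1 = c0/f = 1 + (9/2)*ω + (27/4)*ω^2 + ...; c1 = 9/2.
S_2 = c1*ω/(S_1 - 1) = 1 + (-3/2)*ω + (3/2)*ω^2 + ...; c2 = -3/2.
S_3 = c2*ω/(S_2 - 1) = 1 + (1)*ω + (1/4)*ω^2 + ...; c3 = 1.
S_4 = c3*ω/(S_3 - 1) = 1 + (-1/4)*ω + ...; c4 = -1/4.


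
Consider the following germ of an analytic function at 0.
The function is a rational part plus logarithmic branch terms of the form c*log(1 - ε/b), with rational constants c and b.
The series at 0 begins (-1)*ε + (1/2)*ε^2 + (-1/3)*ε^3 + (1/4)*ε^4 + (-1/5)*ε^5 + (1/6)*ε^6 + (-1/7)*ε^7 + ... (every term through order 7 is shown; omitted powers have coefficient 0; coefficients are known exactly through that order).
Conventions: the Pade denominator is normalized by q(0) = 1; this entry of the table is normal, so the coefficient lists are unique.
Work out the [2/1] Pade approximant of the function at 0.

Taylor coefficients needed (read off): a_0 = 0, a_1 = -1, a_2 = 1/2, a_3 = -1/3.
Write the denominator as Q(ε) = 1 + q1*ε. Requiring Q*f - P = O(ε^4) with deg P <= 2 kills the coefficients of ε^3..ε^3 in Q*f:
  ε^3: a_3 + q1*a_2 = 0, i.e. -1/3 + (1/2)*q1 = 0.
Solving this linear system: q1 = 2/3.
The numerator is Q*f truncated at degree 2: P0 = a_0 = 0; P1 = a_1 + q1*a_0 = -1; P2 = a_2 + q1*a_1 = -1/6.

The Pade approximant has numerator coefficients [0, -1, -1/6]; denominator coefficients [1, 2/3].


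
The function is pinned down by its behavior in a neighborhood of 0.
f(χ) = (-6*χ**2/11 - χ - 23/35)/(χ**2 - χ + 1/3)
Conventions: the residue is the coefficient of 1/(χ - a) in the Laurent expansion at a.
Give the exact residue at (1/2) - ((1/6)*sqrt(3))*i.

The factor χ**2 - χ + 1/3 splits as (χ - a)(χ - a') with a = (1/2) - ((1/6)*sqrt(3))*i, a' = (1/2) + ((1/6)*sqrt(3))*i. At the order-1 pole a set g(χ) = (χ - a)*f(χ) = [-6*χ**2/11 - χ - 23/35] / (χ - a').
Simple pole: residue = g(a) at a = (1/2) - ((1/6)*sqrt(3))*i, which is (-17/22) - ((961/770)*sqrt(3))*i.

The residue is (-17/22) - ((961/770)*sqrt(3))*i.


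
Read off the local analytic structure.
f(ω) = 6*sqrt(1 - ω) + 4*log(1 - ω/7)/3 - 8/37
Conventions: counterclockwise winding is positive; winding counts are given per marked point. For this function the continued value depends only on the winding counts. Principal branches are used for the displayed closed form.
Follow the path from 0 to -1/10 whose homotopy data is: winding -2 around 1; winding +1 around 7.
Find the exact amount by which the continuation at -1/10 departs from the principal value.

Continued minus principal equals (8/3)*pi*i.

The rational part is single-valued and drops out of the difference; each branch term changes only by its own monodromy.
(4/3)*log(1 - ω/(7)): each positive loop around 7 adds 2*pi*i to the log, so winding +1 contributes (4/3)*(1)*2*pi*i = (8/3)*pi*i.
(6)*sqrt(1 - ω/(1)): winding -2 is even, the square root returns to the same sheet, contribution 0.
Summing the contributions at ω = -1/10 gives (8/3)*pi*i.


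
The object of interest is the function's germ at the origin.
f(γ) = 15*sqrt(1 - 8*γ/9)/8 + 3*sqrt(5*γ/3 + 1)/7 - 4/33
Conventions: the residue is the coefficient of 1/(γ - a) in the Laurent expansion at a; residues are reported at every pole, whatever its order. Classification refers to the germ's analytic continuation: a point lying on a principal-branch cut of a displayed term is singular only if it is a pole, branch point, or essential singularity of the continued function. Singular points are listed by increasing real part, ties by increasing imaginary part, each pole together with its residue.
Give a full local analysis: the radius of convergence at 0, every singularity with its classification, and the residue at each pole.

Radius of convergence at 0: 3/5.
At -3/5: an algebraic (square-root) branch point.
At 9/8: an algebraic (square-root) branch point.

Branch term (15/8)*sqrt(1 - γ/(9/8)): its argument vanishes at γ = 9/8, a square-root branch point, modulus 9/8.
Branch term (3/7)*sqrt(1 - γ/(-3/5)): its argument vanishes at γ = -3/5, a square-root branch point, modulus 3/5.
The radius of convergence is the smallest modulus among the singular points: 3/5.
List the singular points by increasing real part (a conjugate pair: the negative imaginary part first).


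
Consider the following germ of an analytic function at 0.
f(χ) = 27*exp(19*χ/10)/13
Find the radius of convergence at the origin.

The radius of convergence is infinite.

The factor exp(19*χ/10) is entire and contributes no finite singular point.
The polynomial part has no poles.
No finite singular points: the Taylor series at 0 converges everywhere.


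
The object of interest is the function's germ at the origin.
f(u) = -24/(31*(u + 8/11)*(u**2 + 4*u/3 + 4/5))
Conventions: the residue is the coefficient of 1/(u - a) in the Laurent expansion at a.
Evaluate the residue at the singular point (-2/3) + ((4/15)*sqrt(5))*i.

The residue is (5445/5053) + ((495/10106)*sqrt(5))*i.

The factor u**2 + 4*u/3 + 4/5 splits as (u - a)(u - a') with a = (-2/3) + ((4/15)*sqrt(5))*i, a' = (-2/3) - ((4/15)*sqrt(5))*i. At the order-1 pole a set g(u) = (u - a)*f(u) = [-24/(31*(u + 8/11))] / (u - a').
Simple pole: residue = g(a) at a = (-2/3) + ((4/15)*sqrt(5))*i, which is (5445/5053) + ((495/10106)*sqrt(5))*i.


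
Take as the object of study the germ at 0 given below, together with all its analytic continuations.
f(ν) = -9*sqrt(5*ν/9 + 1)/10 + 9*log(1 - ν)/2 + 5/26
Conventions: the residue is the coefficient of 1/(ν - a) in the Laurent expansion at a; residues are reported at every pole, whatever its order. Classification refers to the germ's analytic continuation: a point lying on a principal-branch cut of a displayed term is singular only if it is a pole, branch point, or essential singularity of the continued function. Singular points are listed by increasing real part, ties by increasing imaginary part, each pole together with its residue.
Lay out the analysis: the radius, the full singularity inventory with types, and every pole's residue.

Radius of convergence at 0: 1.
At -9/5: an algebraic (square-root) branch point.
At 1: a logarithmic branch point.

Branch term (-9/10)*sqrt(1 - ν/(-9/5)): its argument vanishes at ν = -9/5, a square-root branch point, modulus 9/5.
Branch term (9/2)*log(1 - ν/(1)): its argument vanishes at ν = 1, a logarithmic branch point, modulus 1.
The radius of convergence is the smallest modulus among the singular points: 1.
List the singular points by increasing real part (a conjugate pair: the negative imaginary part first).


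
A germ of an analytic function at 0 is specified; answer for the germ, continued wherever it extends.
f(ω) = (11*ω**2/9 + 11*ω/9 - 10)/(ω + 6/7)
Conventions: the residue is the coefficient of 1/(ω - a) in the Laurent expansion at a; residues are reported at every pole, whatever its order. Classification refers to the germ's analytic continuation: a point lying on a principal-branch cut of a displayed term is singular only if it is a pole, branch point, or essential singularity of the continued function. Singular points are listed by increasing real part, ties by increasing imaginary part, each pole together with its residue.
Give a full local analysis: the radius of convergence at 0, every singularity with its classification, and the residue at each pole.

Denominator factor (ω + 6/7): pole of order 1 at -6/7, modulus 6/7.
The radius of convergence is the smallest modulus among the singular points: 6/7.
At the order-1 pole -6/7 set g(ω) = (ω - (-6/7))*f(ω) = 11*ω**2/9 + 11*ω/9 - 10.
Simple pole: residue = g(a) at a = -6/7, which is -1492/147.

Radius of convergence at 0: 6/7.
At -6/7: a pole of order 1; residue -1492/147.


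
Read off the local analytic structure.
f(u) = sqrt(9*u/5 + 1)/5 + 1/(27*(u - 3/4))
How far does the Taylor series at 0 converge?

Denominator factor (u - 3/4): pole of order 1 at 3/4, modulus 3/4.
Branch term (1/5)*sqrt(1 - u/(-5/9)): its argument vanishes at u = -5/9, a square-root branch point, modulus 5/9.
The radius of convergence is the smallest modulus among the singular points: 5/9.

The radius of convergence is 5/9.


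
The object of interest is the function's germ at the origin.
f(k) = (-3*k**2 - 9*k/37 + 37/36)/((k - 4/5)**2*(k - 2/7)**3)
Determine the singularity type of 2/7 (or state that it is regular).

The point is a pole of order 3.

The denominator factor k - 2/7 vanishes at 2/7 and appears to the power 3; the numerator there equals 46561/65268, nonzero, and no other factor vanishes.
Hence a pole whose order is the multiplicity, 3.


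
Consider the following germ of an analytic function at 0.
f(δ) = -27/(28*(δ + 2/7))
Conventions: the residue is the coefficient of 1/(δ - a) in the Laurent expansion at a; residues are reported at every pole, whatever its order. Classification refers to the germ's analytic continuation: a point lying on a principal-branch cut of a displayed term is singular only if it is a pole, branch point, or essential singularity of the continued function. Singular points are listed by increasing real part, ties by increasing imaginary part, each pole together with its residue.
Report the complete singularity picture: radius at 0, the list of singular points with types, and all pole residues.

Radius of convergence at 0: 2/7.
At -2/7: a pole of order 1; residue -27/28.

Denominator factor (δ + 2/7): pole of order 1 at -2/7, modulus 2/7.
The radius of convergence is the smallest modulus among the singular points: 2/7.
At the order-1 pole -2/7 set g(δ) = (δ - (-2/7))*f(δ) = -27/28.
Simple pole: residue = g(a) at a = -2/7, which is -27/28.


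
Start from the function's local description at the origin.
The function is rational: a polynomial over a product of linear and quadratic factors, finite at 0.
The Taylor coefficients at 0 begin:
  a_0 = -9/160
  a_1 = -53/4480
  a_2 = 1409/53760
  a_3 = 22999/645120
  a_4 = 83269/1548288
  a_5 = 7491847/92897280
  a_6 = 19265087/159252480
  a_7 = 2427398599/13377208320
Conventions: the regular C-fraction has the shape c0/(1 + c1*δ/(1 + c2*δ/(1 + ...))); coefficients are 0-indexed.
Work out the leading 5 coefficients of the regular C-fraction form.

The regular C-fraction coefficients are [-9/160, -53/252, 16199/6678, -5607399/1717094, -5936/16199].


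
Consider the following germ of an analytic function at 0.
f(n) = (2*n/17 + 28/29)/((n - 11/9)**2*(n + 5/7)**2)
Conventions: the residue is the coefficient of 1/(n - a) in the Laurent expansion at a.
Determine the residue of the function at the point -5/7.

The residue is 30676401/111901633.

At the order-2 pole -5/7 set g(n) = (n - (-5/7))^2*f(n) = (2*n/17 + 28/29)/(n - 11/9)**2.
Order-2 pole: residue = g'(a); g'(-5/7) = 30676401/111901633, so the residue is 30676401/111901633.


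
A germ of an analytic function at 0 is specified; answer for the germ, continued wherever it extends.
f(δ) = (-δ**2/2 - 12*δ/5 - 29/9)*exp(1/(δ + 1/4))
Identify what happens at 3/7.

The point is a regular point.

There is no denominator, hence no pole anywhere.
The essential point of exp(1/(δ - (-1/4))) is -1/4, not 3/7.
So the germ continues analytically to 3/7.


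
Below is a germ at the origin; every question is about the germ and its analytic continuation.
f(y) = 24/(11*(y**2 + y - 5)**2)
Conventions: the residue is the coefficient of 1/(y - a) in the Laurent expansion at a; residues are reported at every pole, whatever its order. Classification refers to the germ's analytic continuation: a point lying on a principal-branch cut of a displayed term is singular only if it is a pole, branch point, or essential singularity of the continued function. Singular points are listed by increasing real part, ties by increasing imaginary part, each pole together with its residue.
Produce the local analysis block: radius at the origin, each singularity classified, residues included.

Denominator factor (y**2 + y - 5)^2: discriminant 21, real irrational roots -1/2 + (1/2)*sqrt(21) and -1/2 - (1/2)*sqrt(21); poles of order 2, moduli -1/2 + (1/2)*sqrt(21) and 1/2 + (1/2)*sqrt(21).
The radius of convergence is the smallest modulus among the singular points: -1/2 + (1/2)*sqrt(21).
The factor y**2 + y - 5 splits as (y - a)(y - a') with a = -1/2 - (1/2)*sqrt(21), a' = -1/2 + (1/2)*sqrt(21). At the order-2 pole a set g(y) = (y - a)^2*f(y) = [24/11] / (y - a')^2.
Order-2 pole: residue = g'(a); g'(-1/2 - (1/2)*sqrt(21)) = (16/1617)*sqrt(21), so the residue is (16/1617)*sqrt(21).
The factor y**2 + y - 5 splits as (y - a)(y - a') with a = -1/2 + (1/2)*sqrt(21), a' = -1/2 - (1/2)*sqrt(21). At the order-2 pole a set g(y) = (y - a)^2*f(y) = [24/11] / (y - a')^2.
Order-2 pole: residue = g'(a); g'(-1/2 + (1/2)*sqrt(21)) = -(16/1617)*sqrt(21), so the residue is -(16/1617)*sqrt(21).
List the singular points by increasing real part (a conjugate pair: the negative imaginary part first).

Radius of convergence at 0: -1/2 + (1/2)*sqrt(21).
At -1/2 - (1/2)*sqrt(21): a pole of order 2; residue (16/1617)*sqrt(21).
At -1/2 + (1/2)*sqrt(21): a pole of order 2; residue -(16/1617)*sqrt(21).
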